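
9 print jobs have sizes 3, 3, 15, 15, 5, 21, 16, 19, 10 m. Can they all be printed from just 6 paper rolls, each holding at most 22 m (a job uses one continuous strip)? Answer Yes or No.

Yes

A valid assignment using 6 paper rolls:
  roll 1: 21 = 21
  roll 2: 19 + 3 = 22
  roll 3: 16 + 5 = 21
  roll 4: 15 + 3 = 18
  roll 5: 15 = 15
  roll 6: 10 = 10
Every load is within 22 m, so 6 paper rolls suffice.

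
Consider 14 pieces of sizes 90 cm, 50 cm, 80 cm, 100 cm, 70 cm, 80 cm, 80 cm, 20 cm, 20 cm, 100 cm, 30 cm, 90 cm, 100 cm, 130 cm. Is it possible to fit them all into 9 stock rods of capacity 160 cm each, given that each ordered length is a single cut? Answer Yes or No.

Yes

A valid assignment using 8 stock rods:
  stock rod 1: 130 + 30 = 160
  stock rod 2: 100 + 50 = 150
  stock rod 3: 100 + 20 + 20 = 140
  stock rod 4: 100 = 100
  stock rod 5: 90 + 70 = 160
  stock rod 6: 90 = 90
  stock rod 7: 80 + 80 = 160
  stock rod 8: 80 = 80
That uses only 8 ≤ 9, so 9 stock rods are enough.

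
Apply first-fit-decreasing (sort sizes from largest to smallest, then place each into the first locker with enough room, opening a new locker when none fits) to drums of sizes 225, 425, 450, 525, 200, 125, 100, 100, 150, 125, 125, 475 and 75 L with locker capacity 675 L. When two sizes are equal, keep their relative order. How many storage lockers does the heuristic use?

Sorted descending: 525, 475, 450, 425, 225, 200, 150, 125, 125, 125, 100, 100, 75.
  525 → locker 1 (new)  [load 525/675]
  475 → locker 2 (new)  [load 475/675]
  450 → locker 3 (new)  [load 450/675]
  425 → locker 4 (new)  [load 425/675]
  225 → locker 3  [load 675/675]
  200 → locker 2  [load 675/675]
  150 → locker 1  [load 675/675]
  125 → locker 4  [load 550/675]
  125 → locker 4  [load 675/675]
  125 → locker 5 (new)  [load 125/675]
  100 → locker 5  [load 225/675]
  100 → locker 5  [load 325/675]
  75 → locker 5  [load 400/675]
5 storage lockers opened.

5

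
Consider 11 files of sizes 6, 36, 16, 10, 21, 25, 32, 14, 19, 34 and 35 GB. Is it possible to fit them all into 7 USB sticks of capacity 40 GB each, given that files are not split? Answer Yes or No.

Yes

A valid assignment using 7 USB sticks:
  USB stick 1: 36 = 36
  USB stick 2: 35 = 35
  USB stick 3: 34 + 6 = 40
  USB stick 4: 32 = 32
  USB stick 5: 25 + 14 = 39
  USB stick 6: 21 + 19 = 40
  USB stick 7: 16 + 10 = 26
Every load is within 40 GB, so 7 USB sticks suffice.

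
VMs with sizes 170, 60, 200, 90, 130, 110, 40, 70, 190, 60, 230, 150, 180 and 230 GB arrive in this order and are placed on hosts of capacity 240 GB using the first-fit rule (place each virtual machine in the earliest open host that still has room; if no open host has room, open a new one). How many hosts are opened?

9

  170 → host 1 (new)  [load 170/240]
  60 → host 1  [load 230/240]
  200 → host 2 (new)  [load 200/240]
  90 → host 3 (new)  [load 90/240]
  130 → host 3  [load 220/240]
  110 → host 4 (new)  [load 110/240]
  40 → host 2  [load 240/240]
  70 → host 4  [load 180/240]
  190 → host 5 (new)  [load 190/240]
  60 → host 4  [load 240/240]
  230 → host 6 (new)  [load 230/240]
  150 → host 7 (new)  [load 150/240]
  180 → host 8 (new)  [load 180/240]
  230 → host 9 (new)  [load 230/240]
9 hosts opened.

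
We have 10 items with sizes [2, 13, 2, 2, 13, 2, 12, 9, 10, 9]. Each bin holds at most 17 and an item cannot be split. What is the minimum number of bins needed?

6

Total = 13 + 13 + 12 + 10 + 9 + 9 + 2 + 2 + 2 + 2 = 74.
Lower bound: ⌈74/17⌉ = 5 bins.
Also, 6 items each exceed 17/2, and no two of those can share a bin, so at least 6 bins are needed.
A packing using 6 bins:
  bin 1: 13 + 2 + 2 = 17
  bin 2: 13 + 2 + 2 = 17
  bin 3: 12 = 12
  bin 4: 10 = 10
  bin 5: 9 = 9
  bin 6: 9 = 9
This matches the lower bound, so 6 is optimal.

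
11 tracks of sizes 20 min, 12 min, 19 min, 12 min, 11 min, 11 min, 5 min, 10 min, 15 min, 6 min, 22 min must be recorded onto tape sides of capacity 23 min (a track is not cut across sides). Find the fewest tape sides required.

7

Total = 22 + 20 + 19 + 15 + 12 + 12 + 11 + 11 + 10 + 6 + 5 = 143 min.
Lower bound: ⌈143/23⌉ = 7 tape sides.
A packing using 7 tape sides:
  side 1: 22 = 22
  side 2: 20 = 20
  side 3: 19 = 19
  side 4: 15 + 6 = 21
  side 5: 12 + 11 = 23
  side 6: 12 + 11 = 23
  side 7: 10 + 5 = 15
This matches the lower bound, so 7 is optimal.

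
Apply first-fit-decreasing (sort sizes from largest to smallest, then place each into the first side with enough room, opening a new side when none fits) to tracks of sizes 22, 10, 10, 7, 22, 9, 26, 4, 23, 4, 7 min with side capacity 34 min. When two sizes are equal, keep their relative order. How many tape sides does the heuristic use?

5

Sorted descending: 26, 23, 22, 22, 10, 10, 9, 7, 7, 4, 4.
  26 → side 1 (new)  [load 26/34]
  23 → side 2 (new)  [load 23/34]
  22 → side 3 (new)  [load 22/34]
  22 → side 4 (new)  [load 22/34]
  10 → side 2  [load 33/34]
  10 → side 3  [load 32/34]
  9 → side 4  [load 31/34]
  7 → side 1  [load 33/34]
  7 → side 5 (new)  [load 7/34]
  4 → side 5  [load 11/34]
  4 → side 5  [load 15/34]
5 tape sides opened.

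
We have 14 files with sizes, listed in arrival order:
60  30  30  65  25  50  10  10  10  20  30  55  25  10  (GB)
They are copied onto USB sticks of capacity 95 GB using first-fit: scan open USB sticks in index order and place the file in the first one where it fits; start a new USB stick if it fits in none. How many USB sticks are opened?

  60 → USB stick 1 (new)  [load 60/95]
  30 → USB stick 1  [load 90/95]
  30 → USB stick 2 (new)  [load 30/95]
  65 → USB stick 2  [load 95/95]
  25 → USB stick 3 (new)  [load 25/95]
  50 → USB stick 3  [load 75/95]
  10 → USB stick 3  [load 85/95]
  10 → USB stick 3  [load 95/95]
  10 → USB stick 4 (new)  [load 10/95]
  20 → USB stick 4  [load 30/95]
  30 → USB stick 4  [load 60/95]
  55 → USB stick 5 (new)  [load 55/95]
  25 → USB stick 4  [load 85/95]
  10 → USB stick 4  [load 95/95]
5 USB sticks opened.

5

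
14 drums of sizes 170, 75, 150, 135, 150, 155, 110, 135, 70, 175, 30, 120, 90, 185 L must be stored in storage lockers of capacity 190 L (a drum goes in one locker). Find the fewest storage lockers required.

Total = 185 + 175 + 170 + 155 + 150 + 150 + 135 + 135 + 120 + 110 + 90 + 75 + 70 + 30 = 1750 L.
Lower bound: ⌈1750/190⌉ = 10 storage lockers.
A packing using 11 storage lockers:
  locker 1: 185 = 185
  locker 2: 175 = 175
  locker 3: 170 = 170
  locker 4: 155 + 30 = 185
  locker 5: 150 = 150
  locker 6: 150 = 150
  locker 7: 135 = 135
  locker 8: 135 = 135
  locker 9: 120 + 70 = 190
  locker 10: 110 + 75 = 185
  locker 11: 90 = 90
No arrangement into 10 storage lockers stays within capacity, so 11 is optimal.

11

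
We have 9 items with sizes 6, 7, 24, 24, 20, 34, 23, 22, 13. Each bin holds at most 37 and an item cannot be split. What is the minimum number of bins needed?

Total = 34 + 24 + 24 + 23 + 22 + 20 + 13 + 7 + 6 = 173.
Lower bound: ⌈173/37⌉ = 5 bins.
Also, 6 items each exceed 37/2, and no two of those can share a bin, so at least 6 bins are needed.
A packing using 6 bins:
  bin 1: 34 = 34
  bin 2: 24 + 13 = 37
  bin 3: 24 + 7 + 6 = 37
  bin 4: 23 = 23
  bin 5: 22 = 22
  bin 6: 20 = 20
This matches the lower bound, so 6 is optimal.

6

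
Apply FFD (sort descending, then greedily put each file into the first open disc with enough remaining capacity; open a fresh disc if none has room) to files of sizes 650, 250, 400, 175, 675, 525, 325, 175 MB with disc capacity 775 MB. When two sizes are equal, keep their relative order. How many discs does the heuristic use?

Sorted descending: 675, 650, 525, 400, 325, 250, 175, 175.
  675 → disc 1 (new)  [load 675/775]
  650 → disc 2 (new)  [load 650/775]
  525 → disc 3 (new)  [load 525/775]
  400 → disc 4 (new)  [load 400/775]
  325 → disc 4  [load 725/775]
  250 → disc 3  [load 775/775]
  175 → disc 5 (new)  [load 175/775]
  175 → disc 5  [load 350/775]
5 discs opened.

5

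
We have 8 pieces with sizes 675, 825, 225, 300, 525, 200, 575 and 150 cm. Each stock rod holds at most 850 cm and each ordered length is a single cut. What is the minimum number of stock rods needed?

5

Total = 825 + 675 + 575 + 525 + 300 + 225 + 200 + 150 = 3475 cm.
Lower bound: ⌈3475/850⌉ = 5 stock rods.
A packing using 5 stock rods:
  stock rod 1: 825 = 825
  stock rod 2: 675 + 150 = 825
  stock rod 3: 575 + 225 = 800
  stock rod 4: 525 + 300 = 825
  stock rod 5: 200 = 200
This matches the lower bound, so 5 is optimal.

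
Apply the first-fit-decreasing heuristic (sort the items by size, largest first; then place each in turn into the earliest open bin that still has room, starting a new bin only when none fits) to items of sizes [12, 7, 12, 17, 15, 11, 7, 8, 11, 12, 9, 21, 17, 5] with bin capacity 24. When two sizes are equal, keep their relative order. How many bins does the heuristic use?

Sorted descending: 21, 17, 17, 15, 12, 12, 12, 11, 11, 9, 8, 7, 7, 5.
  21 → bin 1 (new)  [load 21/24]
  17 → bin 2 (new)  [load 17/24]
  17 → bin 3 (new)  [load 17/24]
  15 → bin 4 (new)  [load 15/24]
  12 → bin 5 (new)  [load 12/24]
  12 → bin 5  [load 24/24]
  12 → bin 6 (new)  [load 12/24]
  11 → bin 6  [load 23/24]
  11 → bin 7 (new)  [load 11/24]
  9 → bin 4  [load 24/24]
  8 → bin 7  [load 19/24]
  7 → bin 2  [load 24/24]
  7 → bin 3  [load 24/24]
  5 → bin 7  [load 24/24]
7 bins opened.

7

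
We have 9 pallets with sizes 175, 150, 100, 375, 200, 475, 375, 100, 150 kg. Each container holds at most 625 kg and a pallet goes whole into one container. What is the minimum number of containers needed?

Total = 475 + 375 + 375 + 200 + 175 + 150 + 150 + 100 + 100 = 2100 kg.
Lower bound: ⌈2100/625⌉ = 4 containers.
A packing using 4 containers:
  container 1: 475 + 150 = 625
  container 2: 375 + 200 = 575
  container 3: 375 + 175 = 550
  container 4: 150 + 100 + 100 = 350
This matches the lower bound, so 4 is optimal.

4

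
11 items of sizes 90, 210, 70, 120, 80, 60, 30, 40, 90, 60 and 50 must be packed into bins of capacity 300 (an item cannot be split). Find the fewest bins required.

3

Total = 210 + 120 + 90 + 90 + 80 + 70 + 60 + 60 + 50 + 40 + 30 = 900.
Lower bound: ⌈900/300⌉ = 3 bins.
A packing using 3 bins:
  bin 1: 210 + 90 = 300
  bin 2: 120 + 90 + 60 + 30 = 300
  bin 3: 80 + 70 + 60 + 50 + 40 = 300
This matches the lower bound, so 3 is optimal.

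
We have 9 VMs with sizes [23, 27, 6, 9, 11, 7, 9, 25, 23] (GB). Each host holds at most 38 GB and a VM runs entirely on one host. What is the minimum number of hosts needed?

Total = 27 + 25 + 23 + 23 + 11 + 9 + 9 + 7 + 6 = 140 GB.
Lower bound: ⌈140/38⌉ = 4 hosts.
A packing using 4 hosts:
  host 1: 27 + 11 = 38
  host 2: 25 + 9 = 34
  host 3: 23 + 9 + 6 = 38
  host 4: 23 + 7 = 30
This matches the lower bound, so 4 is optimal.

4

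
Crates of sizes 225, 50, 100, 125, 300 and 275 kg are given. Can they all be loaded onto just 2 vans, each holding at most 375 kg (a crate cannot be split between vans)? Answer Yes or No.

Total = 1075 kg; ⌈1075/375⌉ = 3.
At least 3 vans are required, but only 2 are allowed.

No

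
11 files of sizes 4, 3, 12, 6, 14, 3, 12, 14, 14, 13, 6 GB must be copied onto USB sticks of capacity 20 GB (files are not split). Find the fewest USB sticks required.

6

Total = 14 + 14 + 14 + 13 + 12 + 12 + 6 + 6 + 4 + 3 + 3 = 101 GB.
Lower bound: ⌈101/20⌉ = 6 USB sticks.
A packing using 6 USB sticks:
  USB stick 1: 14 + 6 = 20
  USB stick 2: 14 + 6 = 20
  USB stick 3: 14 + 4 = 18
  USB stick 4: 13 + 3 + 3 = 19
  USB stick 5: 12 = 12
  USB stick 6: 12 = 12
This matches the lower bound, so 6 is optimal.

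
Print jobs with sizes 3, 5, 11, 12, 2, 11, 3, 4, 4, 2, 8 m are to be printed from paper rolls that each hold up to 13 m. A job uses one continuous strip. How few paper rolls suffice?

Total = 12 + 11 + 11 + 8 + 5 + 4 + 4 + 3 + 3 + 2 + 2 = 65 m.
Lower bound: ⌈65/13⌉ = 5 paper rolls.
A packing using 6 paper rolls:
  roll 1: 12 = 12
  roll 2: 11 + 2 = 13
  roll 3: 11 + 2 = 13
  roll 4: 8 + 5 = 13
  roll 5: 4 + 4 + 3 = 11
  roll 6: 3 = 3
No arrangement into 5 paper rolls stays within capacity, so 6 is optimal.

6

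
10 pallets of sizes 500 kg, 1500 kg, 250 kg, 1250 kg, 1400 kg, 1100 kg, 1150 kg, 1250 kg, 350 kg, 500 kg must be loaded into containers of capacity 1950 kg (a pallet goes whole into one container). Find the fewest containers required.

Total = 1500 + 1400 + 1250 + 1250 + 1150 + 1100 + 500 + 500 + 350 + 250 = 9250 kg.
Lower bound: ⌈9250/1950⌉ = 5 containers.
Also, 6 pallets each exceed 975 kg, and no two of those can share a container, so at least 6 containers are needed.
A packing using 6 containers:
  container 1: 1500 + 350 = 1850
  container 2: 1400 + 500 = 1900
  container 3: 1250 + 500 = 1750
  container 4: 1250 + 250 = 1500
  container 5: 1150 = 1150
  container 6: 1100 = 1100
This matches the lower bound, so 6 is optimal.

6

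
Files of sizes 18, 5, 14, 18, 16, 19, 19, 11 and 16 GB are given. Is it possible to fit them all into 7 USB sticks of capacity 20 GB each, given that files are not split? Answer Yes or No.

No

Total = 136 GB; ⌈136/20⌉ = 7.
8 files each exceed half the capacity and cannot share a USB stick, forcing at least 8 USB sticks.
At least 8 USB sticks are required, but only 7 are allowed.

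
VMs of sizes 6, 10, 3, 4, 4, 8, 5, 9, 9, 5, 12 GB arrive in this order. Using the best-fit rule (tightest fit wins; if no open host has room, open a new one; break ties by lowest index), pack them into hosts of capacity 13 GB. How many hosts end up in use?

7

  6 → host 1 (new)  [load 6/13]
  10 → host 2 (new)  [load 10/13]
  3 → host 2  [load 13/13]
  4 → host 1  [load 10/13]
  4 → host 3 (new)  [load 4/13]
  8 → host 3  [load 12/13]
  5 → host 4 (new)  [load 5/13]
  9 → host 5 (new)  [load 9/13]
  9 → host 6 (new)  [load 9/13]
  5 → host 4  [load 10/13]
  12 → host 7 (new)  [load 12/13]
7 hosts opened.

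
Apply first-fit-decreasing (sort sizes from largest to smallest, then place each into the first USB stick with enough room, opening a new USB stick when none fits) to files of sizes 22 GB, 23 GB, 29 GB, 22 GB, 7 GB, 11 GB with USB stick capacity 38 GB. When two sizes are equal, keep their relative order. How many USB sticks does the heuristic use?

4

Sorted descending: 29, 23, 22, 22, 11, 7.
  29 → USB stick 1 (new)  [load 29/38]
  23 → USB stick 2 (new)  [load 23/38]
  22 → USB stick 3 (new)  [load 22/38]
  22 → USB stick 4 (new)  [load 22/38]
  11 → USB stick 2  [load 34/38]
  7 → USB stick 1  [load 36/38]
4 USB sticks opened.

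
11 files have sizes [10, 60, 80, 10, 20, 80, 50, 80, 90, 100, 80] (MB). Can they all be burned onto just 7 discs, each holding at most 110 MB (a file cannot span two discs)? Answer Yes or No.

Yes

A valid assignment using 7 discs:
  disc 1: 100 + 10 = 110
  disc 2: 90 + 20 = 110
  disc 3: 80 + 10 = 90
  disc 4: 80 = 80
  disc 5: 80 = 80
  disc 6: 80 = 80
  disc 7: 60 + 50 = 110
Every load is within 110 MB, so 7 discs suffice.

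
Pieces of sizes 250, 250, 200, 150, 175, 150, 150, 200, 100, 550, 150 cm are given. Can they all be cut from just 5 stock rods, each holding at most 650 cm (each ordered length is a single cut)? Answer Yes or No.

A valid assignment using 4 stock rods:
  stock rod 1: 550 + 100 = 650
  stock rod 2: 250 + 250 + 150 = 650
  stock rod 3: 200 + 200 + 175 = 575
  stock rod 4: 150 + 150 + 150 = 450
That uses only 4 ≤ 5, so 5 stock rods are enough.

Yes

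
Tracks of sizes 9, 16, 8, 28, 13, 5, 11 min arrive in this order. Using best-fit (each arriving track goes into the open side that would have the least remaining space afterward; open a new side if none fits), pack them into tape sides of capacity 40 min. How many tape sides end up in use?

3

  9 → side 1 (new)  [load 9/40]
  16 → side 1  [load 25/40]
  8 → side 1  [load 33/40]
  28 → side 2 (new)  [load 28/40]
  13 → side 3 (new)  [load 13/40]
  5 → side 1  [load 38/40]
  11 → side 2  [load 39/40]
3 tape sides opened.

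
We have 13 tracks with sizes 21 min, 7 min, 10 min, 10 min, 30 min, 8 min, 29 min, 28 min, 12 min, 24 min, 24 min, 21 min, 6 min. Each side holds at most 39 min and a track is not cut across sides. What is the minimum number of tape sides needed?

7

Total = 30 + 29 + 28 + 24 + 24 + 21 + 21 + 12 + 10 + 10 + 8 + 7 + 6 = 230 min.
Lower bound: ⌈230/39⌉ = 6 tape sides.
Also, 7 tracks each exceed 39/2 min, and no two of those can share a side, so at least 7 tape sides are needed.
A packing using 7 tape sides:
  side 1: 30 + 8 = 38
  side 2: 29 + 10 = 39
  side 3: 28 + 10 = 38
  side 4: 24 + 12 = 36
  side 5: 24 + 7 + 6 = 37
  side 6: 21 = 21
  side 7: 21 = 21
This matches the lower bound, so 7 is optimal.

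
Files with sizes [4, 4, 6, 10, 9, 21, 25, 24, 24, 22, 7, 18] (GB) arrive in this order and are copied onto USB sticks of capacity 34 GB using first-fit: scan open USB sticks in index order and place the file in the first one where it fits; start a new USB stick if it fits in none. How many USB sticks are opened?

7

  4 → USB stick 1 (new)  [load 4/34]
  4 → USB stick 1  [load 8/34]
  6 → USB stick 1  [load 14/34]
  10 → USB stick 1  [load 24/34]
  9 → USB stick 1  [load 33/34]
  21 → USB stick 2 (new)  [load 21/34]
  25 → USB stick 3 (new)  [load 25/34]
  24 → USB stick 4 (new)  [load 24/34]
  24 → USB stick 5 (new)  [load 24/34]
  22 → USB stick 6 (new)  [load 22/34]
  7 → USB stick 2  [load 28/34]
  18 → USB stick 7 (new)  [load 18/34]
7 USB sticks opened.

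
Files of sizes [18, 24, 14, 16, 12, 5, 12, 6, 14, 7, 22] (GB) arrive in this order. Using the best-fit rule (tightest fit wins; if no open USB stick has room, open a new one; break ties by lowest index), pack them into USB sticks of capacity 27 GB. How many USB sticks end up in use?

7

  18 → USB stick 1 (new)  [load 18/27]
  24 → USB stick 2 (new)  [load 24/27]
  14 → USB stick 3 (new)  [load 14/27]
  16 → USB stick 4 (new)  [load 16/27]
  12 → USB stick 3  [load 26/27]
  5 → USB stick 1  [load 23/27]
  12 → USB stick 5 (new)  [load 12/27]
  6 → USB stick 4  [load 22/27]
  14 → USB stick 5  [load 26/27]
  7 → USB stick 6 (new)  [load 7/27]
  22 → USB stick 7 (new)  [load 22/27]
7 USB sticks opened.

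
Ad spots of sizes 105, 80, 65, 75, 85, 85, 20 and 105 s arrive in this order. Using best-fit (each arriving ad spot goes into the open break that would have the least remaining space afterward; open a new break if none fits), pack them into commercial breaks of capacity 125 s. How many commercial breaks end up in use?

7

  105 → break 1 (new)  [load 105/125]
  80 → break 2 (new)  [load 80/125]
  65 → break 3 (new)  [load 65/125]
  75 → break 4 (new)  [load 75/125]
  85 → break 5 (new)  [load 85/125]
  85 → break 6 (new)  [load 85/125]
  20 → break 1  [load 125/125]
  105 → break 7 (new)  [load 105/125]
7 commercial breaks opened.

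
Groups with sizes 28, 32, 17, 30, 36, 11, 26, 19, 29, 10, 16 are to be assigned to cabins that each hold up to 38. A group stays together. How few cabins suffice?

8

Total = 36 + 32 + 30 + 29 + 28 + 26 + 19 + 17 + 16 + 11 + 10 = 254.
Lower bound: ⌈254/38⌉ = 7 cabins.
A packing using 8 cabins:
  cabin 1: 36 = 36
  cabin 2: 32 = 32
  cabin 3: 30 = 30
  cabin 4: 29 = 29
  cabin 5: 28 + 10 = 38
  cabin 6: 26 + 11 = 37
  cabin 7: 19 + 17 = 36
  cabin 8: 16 = 16
No arrangement into 7 cabins stays within capacity, so 8 is optimal.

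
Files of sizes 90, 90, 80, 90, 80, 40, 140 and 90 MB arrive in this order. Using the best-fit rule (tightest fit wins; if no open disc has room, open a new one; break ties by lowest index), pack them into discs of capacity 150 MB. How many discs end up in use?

  90 → disc 1 (new)  [load 90/150]
  90 → disc 2 (new)  [load 90/150]
  80 → disc 3 (new)  [load 80/150]
  90 → disc 4 (new)  [load 90/150]
  80 → disc 5 (new)  [load 80/150]
  40 → disc 1  [load 130/150]
  140 → disc 6 (new)  [load 140/150]
  90 → disc 7 (new)  [load 90/150]
7 discs opened.

7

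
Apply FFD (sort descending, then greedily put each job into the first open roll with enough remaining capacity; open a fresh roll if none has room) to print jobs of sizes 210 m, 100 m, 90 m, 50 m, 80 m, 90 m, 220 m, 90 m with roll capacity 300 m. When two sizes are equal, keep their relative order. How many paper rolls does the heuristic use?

4

Sorted descending: 220, 210, 100, 90, 90, 90, 80, 50.
  220 → roll 1 (new)  [load 220/300]
  210 → roll 2 (new)  [load 210/300]
  100 → roll 3 (new)  [load 100/300]
  90 → roll 2  [load 300/300]
  90 → roll 3  [load 190/300]
  90 → roll 3  [load 280/300]
  80 → roll 1  [load 300/300]
  50 → roll 4 (new)  [load 50/300]
4 paper rolls opened.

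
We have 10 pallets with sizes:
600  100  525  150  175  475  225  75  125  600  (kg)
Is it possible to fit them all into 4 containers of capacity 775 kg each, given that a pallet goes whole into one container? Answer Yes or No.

A valid assignment using 4 containers:
  container 1: 600 + 175 = 775
  container 2: 600 + 150 = 750
  container 3: 525 + 225 = 750
  container 4: 475 + 125 + 100 + 75 = 775
Every load is within 775 kg, so 4 containers suffice.

Yes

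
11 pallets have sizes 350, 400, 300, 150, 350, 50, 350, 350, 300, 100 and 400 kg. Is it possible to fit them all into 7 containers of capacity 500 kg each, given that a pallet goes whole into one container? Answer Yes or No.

No

Total = 3100 kg; ⌈3100/500⌉ = 7.
8 pallets each exceed half the capacity and cannot share a container, forcing at least 8 containers.
At least 8 containers are required, but only 7 are allowed.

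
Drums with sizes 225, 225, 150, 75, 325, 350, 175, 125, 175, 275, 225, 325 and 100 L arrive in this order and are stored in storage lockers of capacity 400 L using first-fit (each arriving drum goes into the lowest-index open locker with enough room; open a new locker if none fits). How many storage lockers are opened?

  225 → locker 1 (new)  [load 225/400]
  225 → locker 2 (new)  [load 225/400]
  150 → locker 1  [load 375/400]
  75 → locker 2  [load 300/400]
  325 → locker 3 (new)  [load 325/400]
  350 → locker 4 (new)  [load 350/400]
  175 → locker 5 (new)  [load 175/400]
  125 → locker 5  [load 300/400]
  175 → locker 6 (new)  [load 175/400]
  275 → locker 7 (new)  [load 275/400]
  225 → locker 6  [load 400/400]
  325 → locker 8 (new)  [load 325/400]
  100 → locker 2  [load 400/400]
8 storage lockers opened.

8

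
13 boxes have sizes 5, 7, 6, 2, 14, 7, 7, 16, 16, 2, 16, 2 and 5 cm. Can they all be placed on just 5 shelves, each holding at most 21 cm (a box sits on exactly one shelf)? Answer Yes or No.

Total = 105 cm; ⌈105/21⌉ = 5.
The bound of 5 does not rule out 5, but exhaustive search shows no assignment into 5 shelves of capacity 21 cm exists — the minimum is 6.

No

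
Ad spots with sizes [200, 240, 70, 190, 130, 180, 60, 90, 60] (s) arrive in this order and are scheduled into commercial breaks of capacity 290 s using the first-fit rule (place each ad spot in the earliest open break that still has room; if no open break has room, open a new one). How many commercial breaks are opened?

  200 → break 1 (new)  [load 200/290]
  240 → break 2 (new)  [load 240/290]
  70 → break 1  [load 270/290]
  190 → break 3 (new)  [load 190/290]
  130 → break 4 (new)  [load 130/290]
  180 → break 5 (new)  [load 180/290]
  60 → break 3  [load 250/290]
  90 → break 4  [load 220/290]
  60 → break 4  [load 280/290]
5 commercial breaks opened.

5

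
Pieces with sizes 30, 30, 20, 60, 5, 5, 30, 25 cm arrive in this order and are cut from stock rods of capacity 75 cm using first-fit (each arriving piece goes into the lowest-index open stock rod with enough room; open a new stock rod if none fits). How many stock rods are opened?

  30 → stock rod 1 (new)  [load 30/75]
  30 → stock rod 1  [load 60/75]
  20 → stock rod 2 (new)  [load 20/75]
  60 → stock rod 3 (new)  [load 60/75]
  5 → stock rod 1  [load 65/75]
  5 → stock rod 1  [load 70/75]
  30 → stock rod 2  [load 50/75]
  25 → stock rod 2  [load 75/75]
3 stock rods opened.

3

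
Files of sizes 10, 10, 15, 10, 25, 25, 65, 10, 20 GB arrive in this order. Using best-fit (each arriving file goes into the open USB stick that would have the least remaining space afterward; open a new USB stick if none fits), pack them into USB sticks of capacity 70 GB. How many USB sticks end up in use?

  10 → USB stick 1 (new)  [load 10/70]
  10 → USB stick 1  [load 20/70]
  15 → USB stick 1  [load 35/70]
  10 → USB stick 1  [load 45/70]
  25 → USB stick 1  [load 70/70]
  25 → USB stick 2 (new)  [load 25/70]
  65 → USB stick 3 (new)  [load 65/70]
  10 → USB stick 2  [load 35/70]
  20 → USB stick 2  [load 55/70]
3 USB sticks opened.

3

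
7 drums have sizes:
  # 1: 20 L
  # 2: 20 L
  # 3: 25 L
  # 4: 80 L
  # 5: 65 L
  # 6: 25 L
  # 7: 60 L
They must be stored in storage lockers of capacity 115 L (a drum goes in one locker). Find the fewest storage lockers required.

3

Total = 80 + 65 + 60 + 25 + 25 + 20 + 20 = 295 L.
Lower bound: ⌈295/115⌉ = 3 storage lockers.
A packing using 3 storage lockers:
  locker 1: 80 + 25 = 105
  locker 2: 65 + 25 + 20 = 110
  locker 3: 60 + 20 = 80
This matches the lower bound, so 3 is optimal.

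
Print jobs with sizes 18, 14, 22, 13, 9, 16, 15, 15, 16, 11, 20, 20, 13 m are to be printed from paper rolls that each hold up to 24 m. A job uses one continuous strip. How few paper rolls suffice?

11

Total = 22 + 20 + 20 + 18 + 16 + 16 + 15 + 15 + 14 + 13 + 13 + 11 + 9 = 202 m.
Lower bound: ⌈202/24⌉ = 9 paper rolls.
Also, 11 print jobs each exceed 12 m, and no two of those can share a roll, so at least 11 paper rolls are needed.
A packing using 11 paper rolls:
  roll 1: 22 = 22
  roll 2: 20 = 20
  roll 3: 20 = 20
  roll 4: 18 = 18
  roll 5: 16 = 16
  roll 6: 16 = 16
  roll 7: 15 + 9 = 24
  roll 8: 15 = 15
  roll 9: 14 = 14
  roll 10: 13 + 11 = 24
  roll 11: 13 = 13
This matches the lower bound, so 11 is optimal.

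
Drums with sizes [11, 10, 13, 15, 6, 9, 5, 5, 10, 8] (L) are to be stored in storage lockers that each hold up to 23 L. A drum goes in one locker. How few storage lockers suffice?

5

Total = 15 + 13 + 11 + 10 + 10 + 9 + 8 + 6 + 5 + 5 = 92 L.
Lower bound: ⌈92/23⌉ = 4 storage lockers.
A packing using 5 storage lockers:
  locker 1: 15 + 8 = 23
  locker 2: 13 + 10 = 23
  locker 3: 11 + 10 = 21
  locker 4: 9 + 6 + 5 = 20
  locker 5: 5 = 5
No arrangement into 4 storage lockers stays within capacity, so 5 is optimal.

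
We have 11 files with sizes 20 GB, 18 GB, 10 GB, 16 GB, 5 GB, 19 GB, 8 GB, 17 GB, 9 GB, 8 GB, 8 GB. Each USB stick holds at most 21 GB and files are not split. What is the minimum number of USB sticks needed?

Total = 20 + 19 + 18 + 17 + 16 + 10 + 9 + 8 + 8 + 8 + 5 = 138 GB.
Lower bound: ⌈138/21⌉ = 7 USB sticks.
A packing using 8 USB sticks:
  USB stick 1: 20 = 20
  USB stick 2: 19 = 19
  USB stick 3: 18 = 18
  USB stick 4: 17 = 17
  USB stick 5: 16 + 5 = 21
  USB stick 6: 10 + 9 = 19
  USB stick 7: 8 + 8 = 16
  USB stick 8: 8 = 8
No arrangement into 7 USB sticks stays within capacity, so 8 is optimal.

8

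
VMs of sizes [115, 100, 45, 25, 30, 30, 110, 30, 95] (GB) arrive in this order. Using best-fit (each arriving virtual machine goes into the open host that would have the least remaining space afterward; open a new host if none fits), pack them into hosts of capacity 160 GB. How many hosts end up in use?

4

  115 → host 1 (new)  [load 115/160]
  100 → host 2 (new)  [load 100/160]
  45 → host 1  [load 160/160]
  25 → host 2  [load 125/160]
  30 → host 2  [load 155/160]
  30 → host 3 (new)  [load 30/160]
  110 → host 3  [load 140/160]
  30 → host 4 (new)  [load 30/160]
  95 → host 4  [load 125/160]
4 hosts opened.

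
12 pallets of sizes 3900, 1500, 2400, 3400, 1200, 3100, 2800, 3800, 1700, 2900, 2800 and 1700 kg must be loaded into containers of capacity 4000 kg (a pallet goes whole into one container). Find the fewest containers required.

9

Total = 3900 + 3800 + 3400 + 3100 + 2900 + 2800 + 2800 + 2400 + 1700 + 1700 + 1500 + 1200 = 31200 kg.
Lower bound: ⌈31200/4000⌉ = 8 containers.
A packing using 9 containers:
  container 1: 3900 = 3900
  container 2: 3800 = 3800
  container 3: 3400 = 3400
  container 4: 3100 = 3100
  container 5: 2900 = 2900
  container 6: 2800 + 1200 = 4000
  container 7: 2800 = 2800
  container 8: 2400 + 1500 = 3900
  container 9: 1700 + 1700 = 3400
No arrangement into 8 containers stays within capacity, so 9 is optimal.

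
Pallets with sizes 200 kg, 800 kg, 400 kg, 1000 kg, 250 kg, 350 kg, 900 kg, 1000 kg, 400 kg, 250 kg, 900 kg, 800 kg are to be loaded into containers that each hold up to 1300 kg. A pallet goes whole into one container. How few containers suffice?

6

Total = 1000 + 1000 + 900 + 900 + 800 + 800 + 400 + 400 + 350 + 250 + 250 + 200 = 7250 kg.
Lower bound: ⌈7250/1300⌉ = 6 containers.
A packing using 6 containers:
  container 1: 1000 + 250 = 1250
  container 2: 1000 + 250 = 1250
  container 3: 900 + 400 = 1300
  container 4: 900 + 400 = 1300
  container 5: 800 + 350 = 1150
  container 6: 800 + 200 = 1000
This matches the lower bound, so 6 is optimal.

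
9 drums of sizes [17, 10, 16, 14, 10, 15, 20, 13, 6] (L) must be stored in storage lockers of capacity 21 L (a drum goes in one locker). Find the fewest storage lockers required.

7

Total = 20 + 17 + 16 + 15 + 14 + 13 + 10 + 10 + 6 = 121 L.
Lower bound: ⌈121/21⌉ = 6 storage lockers.
A packing using 7 storage lockers:
  locker 1: 20 = 20
  locker 2: 17 = 17
  locker 3: 16 = 16
  locker 4: 15 + 6 = 21
  locker 5: 14 = 14
  locker 6: 13 = 13
  locker 7: 10 + 10 = 20
No arrangement into 6 storage lockers stays within capacity, so 7 is optimal.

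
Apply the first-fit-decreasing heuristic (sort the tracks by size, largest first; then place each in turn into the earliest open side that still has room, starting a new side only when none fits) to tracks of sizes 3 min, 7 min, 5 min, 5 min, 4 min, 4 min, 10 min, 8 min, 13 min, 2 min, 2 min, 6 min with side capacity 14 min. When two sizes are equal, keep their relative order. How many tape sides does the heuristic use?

5

Sorted descending: 13, 10, 8, 7, 6, 5, 5, 4, 4, 3, 2, 2.
  13 → side 1 (new)  [load 13/14]
  10 → side 2 (new)  [load 10/14]
  8 → side 3 (new)  [load 8/14]
  7 → side 4 (new)  [load 7/14]
  6 → side 3  [load 14/14]
  5 → side 4  [load 12/14]
  5 → side 5 (new)  [load 5/14]
  4 → side 2  [load 14/14]
  4 → side 5  [load 9/14]
  3 → side 5  [load 12/14]
  2 → side 4  [load 14/14]
  2 → side 5  [load 14/14]
5 tape sides opened.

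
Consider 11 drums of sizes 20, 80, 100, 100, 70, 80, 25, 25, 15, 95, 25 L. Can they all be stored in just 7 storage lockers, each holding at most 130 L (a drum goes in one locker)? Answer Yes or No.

Yes

A valid assignment using 6 storage lockers:
  locker 1: 100 + 25 = 125
  locker 2: 100 + 25 = 125
  locker 3: 95 + 25 = 120
  locker 4: 80 + 20 + 15 = 115
  locker 5: 80 = 80
  locker 6: 70 = 70
That uses only 6 ≤ 7, so 7 storage lockers are enough.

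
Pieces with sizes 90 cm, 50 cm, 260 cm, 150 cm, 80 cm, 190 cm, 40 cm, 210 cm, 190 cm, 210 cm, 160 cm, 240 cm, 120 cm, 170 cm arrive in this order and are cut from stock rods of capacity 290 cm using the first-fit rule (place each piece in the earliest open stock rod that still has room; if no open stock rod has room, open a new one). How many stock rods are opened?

9

  90 → stock rod 1 (new)  [load 90/290]
  50 → stock rod 1  [load 140/290]
  260 → stock rod 2 (new)  [load 260/290]
  150 → stock rod 1  [load 290/290]
  80 → stock rod 3 (new)  [load 80/290]
  190 → stock rod 3  [load 270/290]
  40 → stock rod 4 (new)  [load 40/290]
  210 → stock rod 4  [load 250/290]
  190 → stock rod 5 (new)  [load 190/290]
  210 → stock rod 6 (new)  [load 210/290]
  160 → stock rod 7 (new)  [load 160/290]
  240 → stock rod 8 (new)  [load 240/290]
  120 → stock rod 7  [load 280/290]
  170 → stock rod 9 (new)  [load 170/290]
9 stock rods opened.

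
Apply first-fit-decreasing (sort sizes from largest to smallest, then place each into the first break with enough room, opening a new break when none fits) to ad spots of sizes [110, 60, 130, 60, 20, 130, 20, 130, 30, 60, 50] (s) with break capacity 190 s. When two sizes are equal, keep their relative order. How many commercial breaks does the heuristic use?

5

Sorted descending: 130, 130, 130, 110, 60, 60, 60, 50, 30, 20, 20.
  130 → break 1 (new)  [load 130/190]
  130 → break 2 (new)  [load 130/190]
  130 → break 3 (new)  [load 130/190]
  110 → break 4 (new)  [load 110/190]
  60 → break 1  [load 190/190]
  60 → break 2  [load 190/190]
  60 → break 3  [load 190/190]
  50 → break 4  [load 160/190]
  30 → break 4  [load 190/190]
  20 → break 5 (new)  [load 20/190]
  20 → break 5  [load 40/190]
5 commercial breaks opened.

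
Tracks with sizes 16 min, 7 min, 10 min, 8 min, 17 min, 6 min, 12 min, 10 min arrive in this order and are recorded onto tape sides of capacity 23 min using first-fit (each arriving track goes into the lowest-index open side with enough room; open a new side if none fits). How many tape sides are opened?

  16 → side 1 (new)  [load 16/23]
  7 → side 1  [load 23/23]
  10 → side 2 (new)  [load 10/23]
  8 → side 2  [load 18/23]
  17 → side 3 (new)  [load 17/23]
  6 → side 3  [load 23/23]
  12 → side 4 (new)  [load 12/23]
  10 → side 4  [load 22/23]
4 tape sides opened.

4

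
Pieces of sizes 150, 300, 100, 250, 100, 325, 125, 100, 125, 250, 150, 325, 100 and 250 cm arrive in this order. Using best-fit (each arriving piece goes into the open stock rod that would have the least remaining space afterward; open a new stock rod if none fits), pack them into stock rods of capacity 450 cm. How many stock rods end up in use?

7

  150 → stock rod 1 (new)  [load 150/450]
  300 → stock rod 1  [load 450/450]
  100 → stock rod 2 (new)  [load 100/450]
  250 → stock rod 2  [load 350/450]
  100 → stock rod 2  [load 450/450]
  325 → stock rod 3 (new)  [load 325/450]
  125 → stock rod 3  [load 450/450]
  100 → stock rod 4 (new)  [load 100/450]
  125 → stock rod 4  [load 225/450]
  250 → stock rod 5 (new)  [load 250/450]
  150 → stock rod 5  [load 400/450]
  325 → stock rod 6 (new)  [load 325/450]
  100 → stock rod 6  [load 425/450]
  250 → stock rod 7 (new)  [load 250/450]
7 stock rods opened.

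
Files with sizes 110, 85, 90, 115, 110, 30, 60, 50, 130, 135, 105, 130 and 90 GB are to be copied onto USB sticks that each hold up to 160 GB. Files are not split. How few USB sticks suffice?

10

Total = 135 + 130 + 130 + 115 + 110 + 110 + 105 + 90 + 90 + 85 + 60 + 50 + 30 = 1240 GB.
Lower bound: ⌈1240/160⌉ = 8 USB sticks.
Also, 10 files each exceed 80 GB, and no two of those can share a USB stick, so at least 10 USB sticks are needed.
A packing using 10 USB sticks:
  USB stick 1: 135 = 135
  USB stick 2: 130 + 30 = 160
  USB stick 3: 130 = 130
  USB stick 4: 115 = 115
  USB stick 5: 110 + 50 = 160
  USB stick 6: 110 = 110
  USB stick 7: 105 = 105
  USB stick 8: 90 + 60 = 150
  USB stick 9: 90 = 90
  USB stick 10: 85 = 85
This matches the lower bound, so 10 is optimal.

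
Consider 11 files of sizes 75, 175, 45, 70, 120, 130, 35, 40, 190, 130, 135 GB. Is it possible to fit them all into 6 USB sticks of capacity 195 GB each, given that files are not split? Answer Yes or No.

No

Total = 1145 GB; ⌈1145/195⌉ = 6.
The bound of 6 does not rule out 6, but exhaustive search shows no assignment into 6 USB sticks of capacity 195 GB exists — the minimum is 7.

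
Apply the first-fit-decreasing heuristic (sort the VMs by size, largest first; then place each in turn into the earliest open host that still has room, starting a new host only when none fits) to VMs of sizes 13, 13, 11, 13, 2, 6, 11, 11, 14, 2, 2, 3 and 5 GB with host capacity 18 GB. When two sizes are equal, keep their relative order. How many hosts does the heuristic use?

Sorted descending: 14, 13, 13, 13, 11, 11, 11, 6, 5, 3, 2, 2, 2.
  14 → host 1 (new)  [load 14/18]
  13 → host 2 (new)  [load 13/18]
  13 → host 3 (new)  [load 13/18]
  13 → host 4 (new)  [load 13/18]
  11 → host 5 (new)  [load 11/18]
  11 → host 6 (new)  [load 11/18]
  11 → host 7 (new)  [load 11/18]
  6 → host 5  [load 17/18]
  5 → host 2  [load 18/18]
  3 → host 1  [load 17/18]
  2 → host 3  [load 15/18]
  2 → host 3  [load 17/18]
  2 → host 4  [load 15/18]
7 hosts opened.

7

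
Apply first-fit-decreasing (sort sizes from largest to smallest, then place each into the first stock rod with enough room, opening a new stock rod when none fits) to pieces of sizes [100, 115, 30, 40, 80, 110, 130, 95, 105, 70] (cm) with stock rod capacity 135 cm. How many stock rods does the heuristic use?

Sorted descending: 130, 115, 110, 105, 100, 95, 80, 70, 40, 30.
  130 → stock rod 1 (new)  [load 130/135]
  115 → stock rod 2 (new)  [load 115/135]
  110 → stock rod 3 (new)  [load 110/135]
  105 → stock rod 4 (new)  [load 105/135]
  100 → stock rod 5 (new)  [load 100/135]
  95 → stock rod 6 (new)  [load 95/135]
  80 → stock rod 7 (new)  [load 80/135]
  70 → stock rod 8 (new)  [load 70/135]
  40 → stock rod 6  [load 135/135]
  30 → stock rod 4  [load 135/135]
8 stock rods opened.

8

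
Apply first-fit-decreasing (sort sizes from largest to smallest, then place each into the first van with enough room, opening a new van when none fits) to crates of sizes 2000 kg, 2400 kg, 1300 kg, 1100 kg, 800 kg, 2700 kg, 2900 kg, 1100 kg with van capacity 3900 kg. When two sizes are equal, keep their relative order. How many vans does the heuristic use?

Sorted descending: 2900, 2700, 2400, 2000, 1300, 1100, 1100, 800.
  2900 → van 1 (new)  [load 2900/3900]
  2700 → van 2 (new)  [load 2700/3900]
  2400 → van 3 (new)  [load 2400/3900]
  2000 → van 4 (new)  [load 2000/3900]
  1300 → van 3  [load 3700/3900]
  1100 → van 2  [load 3800/3900]
  1100 → van 4  [load 3100/3900]
  800 → van 1  [load 3700/3900]
4 vans opened.

4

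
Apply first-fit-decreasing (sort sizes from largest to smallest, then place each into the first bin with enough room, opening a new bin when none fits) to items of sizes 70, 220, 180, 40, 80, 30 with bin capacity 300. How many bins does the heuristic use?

Sorted descending: 220, 180, 80, 70, 40, 30.
  220 → bin 1 (new)  [load 220/300]
  180 → bin 2 (new)  [load 180/300]
  80 → bin 1  [load 300/300]
  70 → bin 2  [load 250/300]
  40 → bin 2  [load 290/300]
  30 → bin 3 (new)  [load 30/300]
3 bins opened.

3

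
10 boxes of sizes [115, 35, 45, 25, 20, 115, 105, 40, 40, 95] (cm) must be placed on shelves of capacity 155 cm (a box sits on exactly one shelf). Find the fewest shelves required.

5

Total = 115 + 115 + 105 + 95 + 45 + 40 + 40 + 35 + 25 + 20 = 635 cm.
Lower bound: ⌈635/155⌉ = 5 shelves.
A packing using 5 shelves:
  shelf 1: 115 + 40 = 155
  shelf 2: 115 + 40 = 155
  shelf 3: 105 + 45 = 150
  shelf 4: 95 + 35 + 25 = 155
  shelf 5: 20 = 20
This matches the lower bound, so 5 is optimal.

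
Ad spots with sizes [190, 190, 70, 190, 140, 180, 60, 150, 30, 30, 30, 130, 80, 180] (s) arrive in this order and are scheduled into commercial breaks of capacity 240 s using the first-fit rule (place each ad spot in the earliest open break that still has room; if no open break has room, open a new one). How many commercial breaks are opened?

8

  190 → break 1 (new)  [load 190/240]
  190 → break 2 (new)  [load 190/240]
  70 → break 3 (new)  [load 70/240]
  190 → break 4 (new)  [load 190/240]
  140 → break 3  [load 210/240]
  180 → break 5 (new)  [load 180/240]
  60 → break 5  [load 240/240]
  150 → break 6 (new)  [load 150/240]
  30 → break 1  [load 220/240]
  30 → break 2  [load 220/240]
  30 → break 3  [load 240/240]
  130 → break 7 (new)  [load 130/240]
  80 → break 6  [load 230/240]
  180 → break 8 (new)  [load 180/240]
8 commercial breaks opened.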